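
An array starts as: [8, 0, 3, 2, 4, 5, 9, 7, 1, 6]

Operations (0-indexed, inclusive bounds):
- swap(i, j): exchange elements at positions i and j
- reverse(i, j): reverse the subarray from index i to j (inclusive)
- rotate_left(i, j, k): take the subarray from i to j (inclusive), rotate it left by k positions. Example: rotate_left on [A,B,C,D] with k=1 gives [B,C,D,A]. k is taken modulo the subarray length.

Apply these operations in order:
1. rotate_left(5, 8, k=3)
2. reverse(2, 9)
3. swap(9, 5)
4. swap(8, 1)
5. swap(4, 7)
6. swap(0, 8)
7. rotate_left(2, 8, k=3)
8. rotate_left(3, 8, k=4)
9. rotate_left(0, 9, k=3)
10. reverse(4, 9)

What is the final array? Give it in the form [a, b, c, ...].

After 1 (rotate_left(5, 8, k=3)): [8, 0, 3, 2, 4, 1, 5, 9, 7, 6]
After 2 (reverse(2, 9)): [8, 0, 6, 7, 9, 5, 1, 4, 2, 3]
After 3 (swap(9, 5)): [8, 0, 6, 7, 9, 3, 1, 4, 2, 5]
After 4 (swap(8, 1)): [8, 2, 6, 7, 9, 3, 1, 4, 0, 5]
After 5 (swap(4, 7)): [8, 2, 6, 7, 4, 3, 1, 9, 0, 5]
After 6 (swap(0, 8)): [0, 2, 6, 7, 4, 3, 1, 9, 8, 5]
After 7 (rotate_left(2, 8, k=3)): [0, 2, 3, 1, 9, 8, 6, 7, 4, 5]
After 8 (rotate_left(3, 8, k=4)): [0, 2, 3, 7, 4, 1, 9, 8, 6, 5]
After 9 (rotate_left(0, 9, k=3)): [7, 4, 1, 9, 8, 6, 5, 0, 2, 3]
After 10 (reverse(4, 9)): [7, 4, 1, 9, 3, 2, 0, 5, 6, 8]

Answer: [7, 4, 1, 9, 3, 2, 0, 5, 6, 8]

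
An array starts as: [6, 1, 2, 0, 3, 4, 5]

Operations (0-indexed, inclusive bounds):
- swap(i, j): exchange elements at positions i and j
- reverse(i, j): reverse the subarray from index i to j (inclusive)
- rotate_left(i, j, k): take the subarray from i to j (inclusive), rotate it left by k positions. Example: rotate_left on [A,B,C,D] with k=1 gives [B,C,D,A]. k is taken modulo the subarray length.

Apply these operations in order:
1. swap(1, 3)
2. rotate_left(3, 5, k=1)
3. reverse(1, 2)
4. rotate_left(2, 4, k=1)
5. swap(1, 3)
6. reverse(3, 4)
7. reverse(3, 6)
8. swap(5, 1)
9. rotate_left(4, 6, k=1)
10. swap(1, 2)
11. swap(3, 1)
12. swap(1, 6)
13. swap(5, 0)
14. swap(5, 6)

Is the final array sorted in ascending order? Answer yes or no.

Answer: yes

Derivation:
After 1 (swap(1, 3)): [6, 0, 2, 1, 3, 4, 5]
After 2 (rotate_left(3, 5, k=1)): [6, 0, 2, 3, 4, 1, 5]
After 3 (reverse(1, 2)): [6, 2, 0, 3, 4, 1, 5]
After 4 (rotate_left(2, 4, k=1)): [6, 2, 3, 4, 0, 1, 5]
After 5 (swap(1, 3)): [6, 4, 3, 2, 0, 1, 5]
After 6 (reverse(3, 4)): [6, 4, 3, 0, 2, 1, 5]
After 7 (reverse(3, 6)): [6, 4, 3, 5, 1, 2, 0]
After 8 (swap(5, 1)): [6, 2, 3, 5, 1, 4, 0]
After 9 (rotate_left(4, 6, k=1)): [6, 2, 3, 5, 4, 0, 1]
After 10 (swap(1, 2)): [6, 3, 2, 5, 4, 0, 1]
After 11 (swap(3, 1)): [6, 5, 2, 3, 4, 0, 1]
After 12 (swap(1, 6)): [6, 1, 2, 3, 4, 0, 5]
After 13 (swap(5, 0)): [0, 1, 2, 3, 4, 6, 5]
After 14 (swap(5, 6)): [0, 1, 2, 3, 4, 5, 6]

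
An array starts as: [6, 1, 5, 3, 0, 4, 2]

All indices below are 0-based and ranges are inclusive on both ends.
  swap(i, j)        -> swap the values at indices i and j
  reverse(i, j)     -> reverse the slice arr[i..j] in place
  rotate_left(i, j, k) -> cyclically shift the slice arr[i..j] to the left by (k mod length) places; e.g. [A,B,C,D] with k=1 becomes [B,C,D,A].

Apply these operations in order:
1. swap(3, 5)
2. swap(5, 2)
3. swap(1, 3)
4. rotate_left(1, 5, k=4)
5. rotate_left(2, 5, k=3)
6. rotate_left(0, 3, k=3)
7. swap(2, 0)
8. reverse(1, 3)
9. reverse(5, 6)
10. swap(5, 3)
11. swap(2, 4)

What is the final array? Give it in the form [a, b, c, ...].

After 1 (swap(3, 5)): [6, 1, 5, 4, 0, 3, 2]
After 2 (swap(5, 2)): [6, 1, 3, 4, 0, 5, 2]
After 3 (swap(1, 3)): [6, 4, 3, 1, 0, 5, 2]
After 4 (rotate_left(1, 5, k=4)): [6, 5, 4, 3, 1, 0, 2]
After 5 (rotate_left(2, 5, k=3)): [6, 5, 0, 4, 3, 1, 2]
After 6 (rotate_left(0, 3, k=3)): [4, 6, 5, 0, 3, 1, 2]
After 7 (swap(2, 0)): [5, 6, 4, 0, 3, 1, 2]
After 8 (reverse(1, 3)): [5, 0, 4, 6, 3, 1, 2]
After 9 (reverse(5, 6)): [5, 0, 4, 6, 3, 2, 1]
After 10 (swap(5, 3)): [5, 0, 4, 2, 3, 6, 1]
After 11 (swap(2, 4)): [5, 0, 3, 2, 4, 6, 1]

Answer: [5, 0, 3, 2, 4, 6, 1]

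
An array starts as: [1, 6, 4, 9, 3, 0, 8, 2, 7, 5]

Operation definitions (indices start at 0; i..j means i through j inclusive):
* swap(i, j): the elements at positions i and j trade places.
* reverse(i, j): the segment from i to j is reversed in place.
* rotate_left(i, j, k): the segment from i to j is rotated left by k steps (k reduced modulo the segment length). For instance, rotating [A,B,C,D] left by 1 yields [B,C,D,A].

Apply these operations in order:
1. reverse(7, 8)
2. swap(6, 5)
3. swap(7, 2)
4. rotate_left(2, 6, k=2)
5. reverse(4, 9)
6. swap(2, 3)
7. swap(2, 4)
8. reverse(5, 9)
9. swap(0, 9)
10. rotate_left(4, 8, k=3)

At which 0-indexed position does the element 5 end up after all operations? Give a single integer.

After 1 (reverse(7, 8)): [1, 6, 4, 9, 3, 0, 8, 7, 2, 5]
After 2 (swap(6, 5)): [1, 6, 4, 9, 3, 8, 0, 7, 2, 5]
After 3 (swap(7, 2)): [1, 6, 7, 9, 3, 8, 0, 4, 2, 5]
After 4 (rotate_left(2, 6, k=2)): [1, 6, 3, 8, 0, 7, 9, 4, 2, 5]
After 5 (reverse(4, 9)): [1, 6, 3, 8, 5, 2, 4, 9, 7, 0]
After 6 (swap(2, 3)): [1, 6, 8, 3, 5, 2, 4, 9, 7, 0]
After 7 (swap(2, 4)): [1, 6, 5, 3, 8, 2, 4, 9, 7, 0]
After 8 (reverse(5, 9)): [1, 6, 5, 3, 8, 0, 7, 9, 4, 2]
After 9 (swap(0, 9)): [2, 6, 5, 3, 8, 0, 7, 9, 4, 1]
After 10 (rotate_left(4, 8, k=3)): [2, 6, 5, 3, 9, 4, 8, 0, 7, 1]

Answer: 2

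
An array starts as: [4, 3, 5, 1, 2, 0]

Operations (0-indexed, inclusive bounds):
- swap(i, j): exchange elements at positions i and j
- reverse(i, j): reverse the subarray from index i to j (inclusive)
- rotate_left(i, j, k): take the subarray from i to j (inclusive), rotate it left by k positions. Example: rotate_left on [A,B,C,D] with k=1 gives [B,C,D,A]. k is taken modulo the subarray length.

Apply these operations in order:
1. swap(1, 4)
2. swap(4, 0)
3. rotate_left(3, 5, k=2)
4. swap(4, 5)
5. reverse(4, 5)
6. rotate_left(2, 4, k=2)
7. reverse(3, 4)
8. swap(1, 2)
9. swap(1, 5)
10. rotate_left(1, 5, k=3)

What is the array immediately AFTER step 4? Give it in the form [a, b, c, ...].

After 1 (swap(1, 4)): [4, 2, 5, 1, 3, 0]
After 2 (swap(4, 0)): [3, 2, 5, 1, 4, 0]
After 3 (rotate_left(3, 5, k=2)): [3, 2, 5, 0, 1, 4]
After 4 (swap(4, 5)): [3, 2, 5, 0, 4, 1]

Answer: [3, 2, 5, 0, 4, 1]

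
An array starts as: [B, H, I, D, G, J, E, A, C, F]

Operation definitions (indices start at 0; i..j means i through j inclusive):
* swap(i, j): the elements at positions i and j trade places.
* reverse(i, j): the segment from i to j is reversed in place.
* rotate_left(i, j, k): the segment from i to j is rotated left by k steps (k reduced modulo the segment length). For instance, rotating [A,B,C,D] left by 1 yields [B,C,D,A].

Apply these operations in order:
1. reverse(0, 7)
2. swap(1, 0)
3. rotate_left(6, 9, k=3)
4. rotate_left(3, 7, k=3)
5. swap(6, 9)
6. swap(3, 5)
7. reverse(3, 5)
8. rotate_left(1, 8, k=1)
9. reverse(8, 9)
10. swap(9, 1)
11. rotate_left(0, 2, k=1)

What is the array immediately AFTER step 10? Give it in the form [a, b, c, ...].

Answer: [E, A, F, H, G, C, I, B, D, J]

Derivation:
After 1 (reverse(0, 7)): [A, E, J, G, D, I, H, B, C, F]
After 2 (swap(1, 0)): [E, A, J, G, D, I, H, B, C, F]
After 3 (rotate_left(6, 9, k=3)): [E, A, J, G, D, I, F, H, B, C]
After 4 (rotate_left(3, 7, k=3)): [E, A, J, F, H, G, D, I, B, C]
After 5 (swap(6, 9)): [E, A, J, F, H, G, C, I, B, D]
After 6 (swap(3, 5)): [E, A, J, G, H, F, C, I, B, D]
After 7 (reverse(3, 5)): [E, A, J, F, H, G, C, I, B, D]
After 8 (rotate_left(1, 8, k=1)): [E, J, F, H, G, C, I, B, A, D]
After 9 (reverse(8, 9)): [E, J, F, H, G, C, I, B, D, A]
After 10 (swap(9, 1)): [E, A, F, H, G, C, I, B, D, J]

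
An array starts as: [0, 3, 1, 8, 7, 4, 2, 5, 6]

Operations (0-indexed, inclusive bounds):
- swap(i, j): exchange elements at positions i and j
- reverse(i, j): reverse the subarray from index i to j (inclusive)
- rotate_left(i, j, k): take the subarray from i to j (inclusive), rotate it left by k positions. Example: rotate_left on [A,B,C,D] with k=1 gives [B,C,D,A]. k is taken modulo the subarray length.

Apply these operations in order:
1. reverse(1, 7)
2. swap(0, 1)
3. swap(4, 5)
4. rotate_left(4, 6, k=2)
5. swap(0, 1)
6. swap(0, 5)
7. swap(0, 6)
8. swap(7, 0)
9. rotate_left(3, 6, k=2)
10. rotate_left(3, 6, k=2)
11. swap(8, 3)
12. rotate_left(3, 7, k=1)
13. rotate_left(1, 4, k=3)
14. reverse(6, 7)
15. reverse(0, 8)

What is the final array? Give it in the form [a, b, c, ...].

After 1 (reverse(1, 7)): [0, 5, 2, 4, 7, 8, 1, 3, 6]
After 2 (swap(0, 1)): [5, 0, 2, 4, 7, 8, 1, 3, 6]
After 3 (swap(4, 5)): [5, 0, 2, 4, 8, 7, 1, 3, 6]
After 4 (rotate_left(4, 6, k=2)): [5, 0, 2, 4, 1, 8, 7, 3, 6]
After 5 (swap(0, 1)): [0, 5, 2, 4, 1, 8, 7, 3, 6]
After 6 (swap(0, 5)): [8, 5, 2, 4, 1, 0, 7, 3, 6]
After 7 (swap(0, 6)): [7, 5, 2, 4, 1, 0, 8, 3, 6]
After 8 (swap(7, 0)): [3, 5, 2, 4, 1, 0, 8, 7, 6]
After 9 (rotate_left(3, 6, k=2)): [3, 5, 2, 0, 8, 4, 1, 7, 6]
After 10 (rotate_left(3, 6, k=2)): [3, 5, 2, 4, 1, 0, 8, 7, 6]
After 11 (swap(8, 3)): [3, 5, 2, 6, 1, 0, 8, 7, 4]
After 12 (rotate_left(3, 7, k=1)): [3, 5, 2, 1, 0, 8, 7, 6, 4]
After 13 (rotate_left(1, 4, k=3)): [3, 0, 5, 2, 1, 8, 7, 6, 4]
After 14 (reverse(6, 7)): [3, 0, 5, 2, 1, 8, 6, 7, 4]
After 15 (reverse(0, 8)): [4, 7, 6, 8, 1, 2, 5, 0, 3]

Answer: [4, 7, 6, 8, 1, 2, 5, 0, 3]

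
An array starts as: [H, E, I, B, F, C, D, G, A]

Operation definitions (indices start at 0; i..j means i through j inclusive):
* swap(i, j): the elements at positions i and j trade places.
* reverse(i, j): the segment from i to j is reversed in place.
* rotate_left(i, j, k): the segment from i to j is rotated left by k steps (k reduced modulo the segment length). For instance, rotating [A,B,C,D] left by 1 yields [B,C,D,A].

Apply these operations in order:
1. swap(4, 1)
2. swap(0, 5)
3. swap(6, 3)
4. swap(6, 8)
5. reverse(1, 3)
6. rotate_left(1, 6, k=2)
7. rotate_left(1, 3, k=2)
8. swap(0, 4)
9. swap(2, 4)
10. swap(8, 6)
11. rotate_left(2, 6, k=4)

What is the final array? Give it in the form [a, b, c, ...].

After 1 (swap(4, 1)): [H, F, I, B, E, C, D, G, A]
After 2 (swap(0, 5)): [C, F, I, B, E, H, D, G, A]
After 3 (swap(6, 3)): [C, F, I, D, E, H, B, G, A]
After 4 (swap(6, 8)): [C, F, I, D, E, H, A, G, B]
After 5 (reverse(1, 3)): [C, D, I, F, E, H, A, G, B]
After 6 (rotate_left(1, 6, k=2)): [C, F, E, H, A, D, I, G, B]
After 7 (rotate_left(1, 3, k=2)): [C, H, F, E, A, D, I, G, B]
After 8 (swap(0, 4)): [A, H, F, E, C, D, I, G, B]
After 9 (swap(2, 4)): [A, H, C, E, F, D, I, G, B]
After 10 (swap(8, 6)): [A, H, C, E, F, D, B, G, I]
After 11 (rotate_left(2, 6, k=4)): [A, H, B, C, E, F, D, G, I]

Answer: [A, H, B, C, E, F, D, G, I]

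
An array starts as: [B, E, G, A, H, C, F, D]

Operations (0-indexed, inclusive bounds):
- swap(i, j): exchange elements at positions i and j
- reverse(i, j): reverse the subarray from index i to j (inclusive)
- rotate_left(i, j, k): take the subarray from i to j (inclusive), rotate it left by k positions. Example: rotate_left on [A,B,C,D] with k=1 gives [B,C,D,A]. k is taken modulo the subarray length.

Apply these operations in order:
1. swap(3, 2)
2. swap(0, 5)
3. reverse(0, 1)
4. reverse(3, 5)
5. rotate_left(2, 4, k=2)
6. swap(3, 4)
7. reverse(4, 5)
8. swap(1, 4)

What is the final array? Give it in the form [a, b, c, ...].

After 1 (swap(3, 2)): [B, E, A, G, H, C, F, D]
After 2 (swap(0, 5)): [C, E, A, G, H, B, F, D]
After 3 (reverse(0, 1)): [E, C, A, G, H, B, F, D]
After 4 (reverse(3, 5)): [E, C, A, B, H, G, F, D]
After 5 (rotate_left(2, 4, k=2)): [E, C, H, A, B, G, F, D]
After 6 (swap(3, 4)): [E, C, H, B, A, G, F, D]
After 7 (reverse(4, 5)): [E, C, H, B, G, A, F, D]
After 8 (swap(1, 4)): [E, G, H, B, C, A, F, D]

Answer: [E, G, H, B, C, A, F, D]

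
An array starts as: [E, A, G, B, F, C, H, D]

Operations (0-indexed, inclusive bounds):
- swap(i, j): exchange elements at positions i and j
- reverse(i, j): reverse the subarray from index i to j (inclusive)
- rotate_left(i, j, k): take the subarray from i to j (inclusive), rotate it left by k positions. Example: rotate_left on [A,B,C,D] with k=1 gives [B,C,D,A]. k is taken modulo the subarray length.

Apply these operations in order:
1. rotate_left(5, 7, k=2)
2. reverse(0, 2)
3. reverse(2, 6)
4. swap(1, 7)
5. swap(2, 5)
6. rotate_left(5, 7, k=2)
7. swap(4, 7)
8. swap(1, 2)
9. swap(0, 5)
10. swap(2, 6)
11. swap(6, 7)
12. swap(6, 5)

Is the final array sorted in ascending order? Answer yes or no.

Answer: yes

Derivation:
After 1 (rotate_left(5, 7, k=2)): [E, A, G, B, F, D, C, H]
After 2 (reverse(0, 2)): [G, A, E, B, F, D, C, H]
After 3 (reverse(2, 6)): [G, A, C, D, F, B, E, H]
After 4 (swap(1, 7)): [G, H, C, D, F, B, E, A]
After 5 (swap(2, 5)): [G, H, B, D, F, C, E, A]
After 6 (rotate_left(5, 7, k=2)): [G, H, B, D, F, A, C, E]
After 7 (swap(4, 7)): [G, H, B, D, E, A, C, F]
After 8 (swap(1, 2)): [G, B, H, D, E, A, C, F]
After 9 (swap(0, 5)): [A, B, H, D, E, G, C, F]
After 10 (swap(2, 6)): [A, B, C, D, E, G, H, F]
After 11 (swap(6, 7)): [A, B, C, D, E, G, F, H]
After 12 (swap(6, 5)): [A, B, C, D, E, F, G, H]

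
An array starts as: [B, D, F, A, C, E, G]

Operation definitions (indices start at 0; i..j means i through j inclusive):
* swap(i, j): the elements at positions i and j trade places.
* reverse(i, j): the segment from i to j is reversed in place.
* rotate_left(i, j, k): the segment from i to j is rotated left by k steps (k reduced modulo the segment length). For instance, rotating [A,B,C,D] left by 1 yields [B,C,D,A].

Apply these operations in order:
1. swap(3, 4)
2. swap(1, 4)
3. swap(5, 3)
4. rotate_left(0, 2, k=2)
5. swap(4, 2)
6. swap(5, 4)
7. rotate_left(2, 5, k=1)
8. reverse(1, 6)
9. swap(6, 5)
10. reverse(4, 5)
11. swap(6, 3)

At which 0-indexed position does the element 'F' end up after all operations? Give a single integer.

After 1 (swap(3, 4)): [B, D, F, C, A, E, G]
After 2 (swap(1, 4)): [B, A, F, C, D, E, G]
After 3 (swap(5, 3)): [B, A, F, E, D, C, G]
After 4 (rotate_left(0, 2, k=2)): [F, B, A, E, D, C, G]
After 5 (swap(4, 2)): [F, B, D, E, A, C, G]
After 6 (swap(5, 4)): [F, B, D, E, C, A, G]
After 7 (rotate_left(2, 5, k=1)): [F, B, E, C, A, D, G]
After 8 (reverse(1, 6)): [F, G, D, A, C, E, B]
After 9 (swap(6, 5)): [F, G, D, A, C, B, E]
After 10 (reverse(4, 5)): [F, G, D, A, B, C, E]
After 11 (swap(6, 3)): [F, G, D, E, B, C, A]

Answer: 0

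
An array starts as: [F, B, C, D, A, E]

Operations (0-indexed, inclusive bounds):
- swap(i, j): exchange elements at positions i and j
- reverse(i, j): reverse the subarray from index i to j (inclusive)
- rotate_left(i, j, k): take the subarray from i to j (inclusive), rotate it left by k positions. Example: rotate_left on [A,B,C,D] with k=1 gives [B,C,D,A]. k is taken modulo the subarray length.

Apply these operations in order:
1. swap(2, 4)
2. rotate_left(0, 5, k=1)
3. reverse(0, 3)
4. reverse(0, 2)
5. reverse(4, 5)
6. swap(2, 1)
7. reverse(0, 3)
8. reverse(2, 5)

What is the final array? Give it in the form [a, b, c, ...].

After 1 (swap(2, 4)): [F, B, A, D, C, E]
After 2 (rotate_left(0, 5, k=1)): [B, A, D, C, E, F]
After 3 (reverse(0, 3)): [C, D, A, B, E, F]
After 4 (reverse(0, 2)): [A, D, C, B, E, F]
After 5 (reverse(4, 5)): [A, D, C, B, F, E]
After 6 (swap(2, 1)): [A, C, D, B, F, E]
After 7 (reverse(0, 3)): [B, D, C, A, F, E]
After 8 (reverse(2, 5)): [B, D, E, F, A, C]

Answer: [B, D, E, F, A, C]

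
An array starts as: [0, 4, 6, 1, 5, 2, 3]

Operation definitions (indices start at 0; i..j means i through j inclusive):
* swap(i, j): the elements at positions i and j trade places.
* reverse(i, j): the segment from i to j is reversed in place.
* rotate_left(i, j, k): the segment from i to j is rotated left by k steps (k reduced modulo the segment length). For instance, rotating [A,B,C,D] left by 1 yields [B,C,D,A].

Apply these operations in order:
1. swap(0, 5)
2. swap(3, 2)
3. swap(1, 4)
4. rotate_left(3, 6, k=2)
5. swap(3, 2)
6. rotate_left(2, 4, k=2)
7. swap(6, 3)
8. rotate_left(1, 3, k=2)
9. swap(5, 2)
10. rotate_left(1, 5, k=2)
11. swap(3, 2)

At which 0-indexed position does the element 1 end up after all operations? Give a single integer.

Answer: 3

Derivation:
After 1 (swap(0, 5)): [2, 4, 6, 1, 5, 0, 3]
After 2 (swap(3, 2)): [2, 4, 1, 6, 5, 0, 3]
After 3 (swap(1, 4)): [2, 5, 1, 6, 4, 0, 3]
After 4 (rotate_left(3, 6, k=2)): [2, 5, 1, 0, 3, 6, 4]
After 5 (swap(3, 2)): [2, 5, 0, 1, 3, 6, 4]
After 6 (rotate_left(2, 4, k=2)): [2, 5, 3, 0, 1, 6, 4]
After 7 (swap(6, 3)): [2, 5, 3, 4, 1, 6, 0]
After 8 (rotate_left(1, 3, k=2)): [2, 4, 5, 3, 1, 6, 0]
After 9 (swap(5, 2)): [2, 4, 6, 3, 1, 5, 0]
After 10 (rotate_left(1, 5, k=2)): [2, 3, 1, 5, 4, 6, 0]
After 11 (swap(3, 2)): [2, 3, 5, 1, 4, 6, 0]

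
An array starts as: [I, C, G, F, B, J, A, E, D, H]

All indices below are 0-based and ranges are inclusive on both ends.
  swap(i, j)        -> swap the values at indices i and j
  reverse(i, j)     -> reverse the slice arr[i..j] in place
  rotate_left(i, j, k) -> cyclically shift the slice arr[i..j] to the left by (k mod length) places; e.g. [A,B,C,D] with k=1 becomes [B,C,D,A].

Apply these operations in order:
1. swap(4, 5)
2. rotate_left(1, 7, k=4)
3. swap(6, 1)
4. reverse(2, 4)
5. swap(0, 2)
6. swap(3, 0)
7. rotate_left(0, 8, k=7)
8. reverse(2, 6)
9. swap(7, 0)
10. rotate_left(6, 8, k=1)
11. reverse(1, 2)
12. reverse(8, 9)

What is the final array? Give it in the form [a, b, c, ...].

After 1 (swap(4, 5)): [I, C, G, F, J, B, A, E, D, H]
After 2 (rotate_left(1, 7, k=4)): [I, B, A, E, C, G, F, J, D, H]
After 3 (swap(6, 1)): [I, F, A, E, C, G, B, J, D, H]
After 4 (reverse(2, 4)): [I, F, C, E, A, G, B, J, D, H]
After 5 (swap(0, 2)): [C, F, I, E, A, G, B, J, D, H]
After 6 (swap(3, 0)): [E, F, I, C, A, G, B, J, D, H]
After 7 (rotate_left(0, 8, k=7)): [J, D, E, F, I, C, A, G, B, H]
After 8 (reverse(2, 6)): [J, D, A, C, I, F, E, G, B, H]
After 9 (swap(7, 0)): [G, D, A, C, I, F, E, J, B, H]
After 10 (rotate_left(6, 8, k=1)): [G, D, A, C, I, F, J, B, E, H]
After 11 (reverse(1, 2)): [G, A, D, C, I, F, J, B, E, H]
After 12 (reverse(8, 9)): [G, A, D, C, I, F, J, B, H, E]

Answer: [G, A, D, C, I, F, J, B, H, E]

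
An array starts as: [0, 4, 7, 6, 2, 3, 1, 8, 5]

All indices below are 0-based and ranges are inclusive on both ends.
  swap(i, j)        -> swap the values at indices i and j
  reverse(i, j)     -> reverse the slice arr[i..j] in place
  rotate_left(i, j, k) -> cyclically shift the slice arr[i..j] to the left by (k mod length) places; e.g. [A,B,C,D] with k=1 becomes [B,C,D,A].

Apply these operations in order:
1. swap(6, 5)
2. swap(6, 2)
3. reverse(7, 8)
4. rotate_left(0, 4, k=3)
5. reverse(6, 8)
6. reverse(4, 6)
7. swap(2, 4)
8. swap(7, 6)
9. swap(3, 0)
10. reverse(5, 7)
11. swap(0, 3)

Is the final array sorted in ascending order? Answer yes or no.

After 1 (swap(6, 5)): [0, 4, 7, 6, 2, 1, 3, 8, 5]
After 2 (swap(6, 2)): [0, 4, 3, 6, 2, 1, 7, 8, 5]
After 3 (reverse(7, 8)): [0, 4, 3, 6, 2, 1, 7, 5, 8]
After 4 (rotate_left(0, 4, k=3)): [6, 2, 0, 4, 3, 1, 7, 5, 8]
After 5 (reverse(6, 8)): [6, 2, 0, 4, 3, 1, 8, 5, 7]
After 6 (reverse(4, 6)): [6, 2, 0, 4, 8, 1, 3, 5, 7]
After 7 (swap(2, 4)): [6, 2, 8, 4, 0, 1, 3, 5, 7]
After 8 (swap(7, 6)): [6, 2, 8, 4, 0, 1, 5, 3, 7]
After 9 (swap(3, 0)): [4, 2, 8, 6, 0, 1, 5, 3, 7]
After 10 (reverse(5, 7)): [4, 2, 8, 6, 0, 3, 5, 1, 7]
After 11 (swap(0, 3)): [6, 2, 8, 4, 0, 3, 5, 1, 7]

Answer: no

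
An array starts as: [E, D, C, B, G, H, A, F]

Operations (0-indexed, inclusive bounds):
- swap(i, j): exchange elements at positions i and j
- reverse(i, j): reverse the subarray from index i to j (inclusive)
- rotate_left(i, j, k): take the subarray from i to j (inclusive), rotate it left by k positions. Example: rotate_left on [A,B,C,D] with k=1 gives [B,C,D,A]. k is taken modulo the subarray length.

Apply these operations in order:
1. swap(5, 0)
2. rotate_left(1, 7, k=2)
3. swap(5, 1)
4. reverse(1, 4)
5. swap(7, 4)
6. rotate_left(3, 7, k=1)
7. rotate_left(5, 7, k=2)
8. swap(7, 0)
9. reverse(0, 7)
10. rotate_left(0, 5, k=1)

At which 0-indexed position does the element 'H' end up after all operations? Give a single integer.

After 1 (swap(5, 0)): [H, D, C, B, G, E, A, F]
After 2 (rotate_left(1, 7, k=2)): [H, B, G, E, A, F, D, C]
After 3 (swap(5, 1)): [H, F, G, E, A, B, D, C]
After 4 (reverse(1, 4)): [H, A, E, G, F, B, D, C]
After 5 (swap(7, 4)): [H, A, E, G, C, B, D, F]
After 6 (rotate_left(3, 7, k=1)): [H, A, E, C, B, D, F, G]
After 7 (rotate_left(5, 7, k=2)): [H, A, E, C, B, G, D, F]
After 8 (swap(7, 0)): [F, A, E, C, B, G, D, H]
After 9 (reverse(0, 7)): [H, D, G, B, C, E, A, F]
After 10 (rotate_left(0, 5, k=1)): [D, G, B, C, E, H, A, F]

Answer: 5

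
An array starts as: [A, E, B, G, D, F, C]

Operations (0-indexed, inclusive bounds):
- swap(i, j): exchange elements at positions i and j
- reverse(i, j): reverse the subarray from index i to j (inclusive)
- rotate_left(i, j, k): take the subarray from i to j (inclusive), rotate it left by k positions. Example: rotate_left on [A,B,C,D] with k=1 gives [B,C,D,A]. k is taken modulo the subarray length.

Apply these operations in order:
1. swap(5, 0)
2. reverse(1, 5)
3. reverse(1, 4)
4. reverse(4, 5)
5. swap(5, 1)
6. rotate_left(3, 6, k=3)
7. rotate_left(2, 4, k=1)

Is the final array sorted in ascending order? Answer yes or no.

Answer: no

Derivation:
After 1 (swap(5, 0)): [F, E, B, G, D, A, C]
After 2 (reverse(1, 5)): [F, A, D, G, B, E, C]
After 3 (reverse(1, 4)): [F, B, G, D, A, E, C]
After 4 (reverse(4, 5)): [F, B, G, D, E, A, C]
After 5 (swap(5, 1)): [F, A, G, D, E, B, C]
After 6 (rotate_left(3, 6, k=3)): [F, A, G, C, D, E, B]
After 7 (rotate_left(2, 4, k=1)): [F, A, C, D, G, E, B]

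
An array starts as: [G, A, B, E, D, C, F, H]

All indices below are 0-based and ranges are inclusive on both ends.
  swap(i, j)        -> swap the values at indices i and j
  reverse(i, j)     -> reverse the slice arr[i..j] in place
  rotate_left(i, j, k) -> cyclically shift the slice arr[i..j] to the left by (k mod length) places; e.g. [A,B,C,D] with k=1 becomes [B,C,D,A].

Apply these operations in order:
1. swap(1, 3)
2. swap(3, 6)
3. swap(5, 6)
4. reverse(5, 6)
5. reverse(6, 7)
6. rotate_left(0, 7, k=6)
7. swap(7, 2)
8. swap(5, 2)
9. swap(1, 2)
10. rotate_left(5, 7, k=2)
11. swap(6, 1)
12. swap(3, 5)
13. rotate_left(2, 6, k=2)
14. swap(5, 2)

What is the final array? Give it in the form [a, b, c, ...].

Answer: [H, C, A, E, F, B, G, D]

Derivation:
After 1 (swap(1, 3)): [G, E, B, A, D, C, F, H]
After 2 (swap(3, 6)): [G, E, B, F, D, C, A, H]
After 3 (swap(5, 6)): [G, E, B, F, D, A, C, H]
After 4 (reverse(5, 6)): [G, E, B, F, D, C, A, H]
After 5 (reverse(6, 7)): [G, E, B, F, D, C, H, A]
After 6 (rotate_left(0, 7, k=6)): [H, A, G, E, B, F, D, C]
After 7 (swap(7, 2)): [H, A, C, E, B, F, D, G]
After 8 (swap(5, 2)): [H, A, F, E, B, C, D, G]
After 9 (swap(1, 2)): [H, F, A, E, B, C, D, G]
After 10 (rotate_left(5, 7, k=2)): [H, F, A, E, B, G, C, D]
After 11 (swap(6, 1)): [H, C, A, E, B, G, F, D]
After 12 (swap(3, 5)): [H, C, A, G, B, E, F, D]
After 13 (rotate_left(2, 6, k=2)): [H, C, B, E, F, A, G, D]
After 14 (swap(5, 2)): [H, C, A, E, F, B, G, D]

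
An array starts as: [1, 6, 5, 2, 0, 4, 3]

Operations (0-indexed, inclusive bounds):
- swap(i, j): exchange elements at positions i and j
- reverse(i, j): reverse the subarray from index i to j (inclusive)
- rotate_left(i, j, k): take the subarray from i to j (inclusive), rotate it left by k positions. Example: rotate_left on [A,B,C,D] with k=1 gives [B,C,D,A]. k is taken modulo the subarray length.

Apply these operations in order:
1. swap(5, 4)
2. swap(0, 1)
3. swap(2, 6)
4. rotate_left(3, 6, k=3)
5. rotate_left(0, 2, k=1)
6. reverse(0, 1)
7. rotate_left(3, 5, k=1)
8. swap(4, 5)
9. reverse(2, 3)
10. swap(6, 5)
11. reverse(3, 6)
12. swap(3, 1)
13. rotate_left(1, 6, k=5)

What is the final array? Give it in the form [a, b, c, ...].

After 1 (swap(5, 4)): [1, 6, 5, 2, 4, 0, 3]
After 2 (swap(0, 1)): [6, 1, 5, 2, 4, 0, 3]
After 3 (swap(2, 6)): [6, 1, 3, 2, 4, 0, 5]
After 4 (rotate_left(3, 6, k=3)): [6, 1, 3, 5, 2, 4, 0]
After 5 (rotate_left(0, 2, k=1)): [1, 3, 6, 5, 2, 4, 0]
After 6 (reverse(0, 1)): [3, 1, 6, 5, 2, 4, 0]
After 7 (rotate_left(3, 5, k=1)): [3, 1, 6, 2, 4, 5, 0]
After 8 (swap(4, 5)): [3, 1, 6, 2, 5, 4, 0]
After 9 (reverse(2, 3)): [3, 1, 2, 6, 5, 4, 0]
After 10 (swap(6, 5)): [3, 1, 2, 6, 5, 0, 4]
After 11 (reverse(3, 6)): [3, 1, 2, 4, 0, 5, 6]
After 12 (swap(3, 1)): [3, 4, 2, 1, 0, 5, 6]
After 13 (rotate_left(1, 6, k=5)): [3, 6, 4, 2, 1, 0, 5]

Answer: [3, 6, 4, 2, 1, 0, 5]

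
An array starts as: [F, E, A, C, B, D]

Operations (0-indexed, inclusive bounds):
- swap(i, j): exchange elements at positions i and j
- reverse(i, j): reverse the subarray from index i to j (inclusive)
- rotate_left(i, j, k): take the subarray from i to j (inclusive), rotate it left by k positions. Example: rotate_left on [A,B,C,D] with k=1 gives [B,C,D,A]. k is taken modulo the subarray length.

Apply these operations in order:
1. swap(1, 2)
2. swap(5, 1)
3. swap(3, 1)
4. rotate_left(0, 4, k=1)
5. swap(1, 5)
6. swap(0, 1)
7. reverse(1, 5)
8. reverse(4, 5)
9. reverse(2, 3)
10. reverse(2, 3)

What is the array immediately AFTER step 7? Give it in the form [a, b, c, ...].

After 1 (swap(1, 2)): [F, A, E, C, B, D]
After 2 (swap(5, 1)): [F, D, E, C, B, A]
After 3 (swap(3, 1)): [F, C, E, D, B, A]
After 4 (rotate_left(0, 4, k=1)): [C, E, D, B, F, A]
After 5 (swap(1, 5)): [C, A, D, B, F, E]
After 6 (swap(0, 1)): [A, C, D, B, F, E]
After 7 (reverse(1, 5)): [A, E, F, B, D, C]

Answer: [A, E, F, B, D, C]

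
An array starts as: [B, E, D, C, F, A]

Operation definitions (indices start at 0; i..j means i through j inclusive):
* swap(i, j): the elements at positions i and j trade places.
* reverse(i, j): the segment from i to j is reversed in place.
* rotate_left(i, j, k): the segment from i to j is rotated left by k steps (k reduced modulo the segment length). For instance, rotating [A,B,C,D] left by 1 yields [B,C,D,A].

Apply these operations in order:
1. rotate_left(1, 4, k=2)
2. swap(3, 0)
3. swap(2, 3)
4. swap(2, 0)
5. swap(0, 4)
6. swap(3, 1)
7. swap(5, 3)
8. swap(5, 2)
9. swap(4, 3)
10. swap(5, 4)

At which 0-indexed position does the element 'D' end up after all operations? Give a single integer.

Answer: 0

Derivation:
After 1 (rotate_left(1, 4, k=2)): [B, C, F, E, D, A]
After 2 (swap(3, 0)): [E, C, F, B, D, A]
After 3 (swap(2, 3)): [E, C, B, F, D, A]
After 4 (swap(2, 0)): [B, C, E, F, D, A]
After 5 (swap(0, 4)): [D, C, E, F, B, A]
After 6 (swap(3, 1)): [D, F, E, C, B, A]
After 7 (swap(5, 3)): [D, F, E, A, B, C]
After 8 (swap(5, 2)): [D, F, C, A, B, E]
After 9 (swap(4, 3)): [D, F, C, B, A, E]
After 10 (swap(5, 4)): [D, F, C, B, E, A]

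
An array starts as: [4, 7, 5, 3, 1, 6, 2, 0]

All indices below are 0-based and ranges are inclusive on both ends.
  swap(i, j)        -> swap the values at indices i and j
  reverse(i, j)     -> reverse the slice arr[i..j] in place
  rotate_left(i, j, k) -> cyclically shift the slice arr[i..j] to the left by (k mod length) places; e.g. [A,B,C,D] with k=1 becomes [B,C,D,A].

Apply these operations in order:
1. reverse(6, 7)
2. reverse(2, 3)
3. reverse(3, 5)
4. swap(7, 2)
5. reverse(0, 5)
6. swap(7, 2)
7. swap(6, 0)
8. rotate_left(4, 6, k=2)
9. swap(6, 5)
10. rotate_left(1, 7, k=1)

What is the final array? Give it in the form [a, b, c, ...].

Answer: [0, 3, 2, 5, 4, 7, 6, 1]

Derivation:
After 1 (reverse(6, 7)): [4, 7, 5, 3, 1, 6, 0, 2]
After 2 (reverse(2, 3)): [4, 7, 3, 5, 1, 6, 0, 2]
After 3 (reverse(3, 5)): [4, 7, 3, 6, 1, 5, 0, 2]
After 4 (swap(7, 2)): [4, 7, 2, 6, 1, 5, 0, 3]
After 5 (reverse(0, 5)): [5, 1, 6, 2, 7, 4, 0, 3]
After 6 (swap(7, 2)): [5, 1, 3, 2, 7, 4, 0, 6]
After 7 (swap(6, 0)): [0, 1, 3, 2, 7, 4, 5, 6]
After 8 (rotate_left(4, 6, k=2)): [0, 1, 3, 2, 5, 7, 4, 6]
After 9 (swap(6, 5)): [0, 1, 3, 2, 5, 4, 7, 6]
After 10 (rotate_left(1, 7, k=1)): [0, 3, 2, 5, 4, 7, 6, 1]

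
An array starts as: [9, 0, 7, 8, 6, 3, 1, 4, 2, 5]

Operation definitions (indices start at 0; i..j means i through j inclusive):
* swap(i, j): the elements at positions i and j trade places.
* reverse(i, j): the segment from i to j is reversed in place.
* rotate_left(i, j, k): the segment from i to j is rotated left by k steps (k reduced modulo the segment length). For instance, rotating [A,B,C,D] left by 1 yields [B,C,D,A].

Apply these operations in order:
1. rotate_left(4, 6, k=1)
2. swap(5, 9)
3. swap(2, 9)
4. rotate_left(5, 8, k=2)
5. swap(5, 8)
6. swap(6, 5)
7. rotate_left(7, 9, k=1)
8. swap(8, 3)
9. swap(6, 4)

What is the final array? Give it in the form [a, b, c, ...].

Answer: [9, 0, 1, 7, 6, 2, 3, 4, 8, 5]

Derivation:
After 1 (rotate_left(4, 6, k=1)): [9, 0, 7, 8, 3, 1, 6, 4, 2, 5]
After 2 (swap(5, 9)): [9, 0, 7, 8, 3, 5, 6, 4, 2, 1]
After 3 (swap(2, 9)): [9, 0, 1, 8, 3, 5, 6, 4, 2, 7]
After 4 (rotate_left(5, 8, k=2)): [9, 0, 1, 8, 3, 4, 2, 5, 6, 7]
After 5 (swap(5, 8)): [9, 0, 1, 8, 3, 6, 2, 5, 4, 7]
After 6 (swap(6, 5)): [9, 0, 1, 8, 3, 2, 6, 5, 4, 7]
After 7 (rotate_left(7, 9, k=1)): [9, 0, 1, 8, 3, 2, 6, 4, 7, 5]
After 8 (swap(8, 3)): [9, 0, 1, 7, 3, 2, 6, 4, 8, 5]
After 9 (swap(6, 4)): [9, 0, 1, 7, 6, 2, 3, 4, 8, 5]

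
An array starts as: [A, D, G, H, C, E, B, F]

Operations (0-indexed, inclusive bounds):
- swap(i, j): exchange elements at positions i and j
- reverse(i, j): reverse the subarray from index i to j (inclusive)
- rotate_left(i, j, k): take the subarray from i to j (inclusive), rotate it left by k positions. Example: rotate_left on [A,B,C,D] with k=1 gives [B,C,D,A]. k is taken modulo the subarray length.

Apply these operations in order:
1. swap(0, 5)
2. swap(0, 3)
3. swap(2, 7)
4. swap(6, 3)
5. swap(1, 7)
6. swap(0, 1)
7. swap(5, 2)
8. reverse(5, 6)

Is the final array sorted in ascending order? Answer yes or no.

After 1 (swap(0, 5)): [E, D, G, H, C, A, B, F]
After 2 (swap(0, 3)): [H, D, G, E, C, A, B, F]
After 3 (swap(2, 7)): [H, D, F, E, C, A, B, G]
After 4 (swap(6, 3)): [H, D, F, B, C, A, E, G]
After 5 (swap(1, 7)): [H, G, F, B, C, A, E, D]
After 6 (swap(0, 1)): [G, H, F, B, C, A, E, D]
After 7 (swap(5, 2)): [G, H, A, B, C, F, E, D]
After 8 (reverse(5, 6)): [G, H, A, B, C, E, F, D]

Answer: no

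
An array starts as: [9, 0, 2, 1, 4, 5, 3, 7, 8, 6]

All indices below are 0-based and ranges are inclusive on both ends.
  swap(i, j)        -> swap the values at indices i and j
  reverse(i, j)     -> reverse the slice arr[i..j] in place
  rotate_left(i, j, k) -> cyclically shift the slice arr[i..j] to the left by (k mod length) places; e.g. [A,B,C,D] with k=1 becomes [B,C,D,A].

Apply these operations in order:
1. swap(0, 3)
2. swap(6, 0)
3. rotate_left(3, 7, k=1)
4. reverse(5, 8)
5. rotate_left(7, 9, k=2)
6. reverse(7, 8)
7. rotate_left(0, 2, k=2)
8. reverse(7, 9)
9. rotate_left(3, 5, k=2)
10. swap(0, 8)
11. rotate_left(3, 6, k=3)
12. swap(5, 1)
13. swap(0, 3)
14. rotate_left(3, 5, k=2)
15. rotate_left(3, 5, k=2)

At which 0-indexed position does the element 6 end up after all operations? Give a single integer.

Answer: 5

Derivation:
After 1 (swap(0, 3)): [1, 0, 2, 9, 4, 5, 3, 7, 8, 6]
After 2 (swap(6, 0)): [3, 0, 2, 9, 4, 5, 1, 7, 8, 6]
After 3 (rotate_left(3, 7, k=1)): [3, 0, 2, 4, 5, 1, 7, 9, 8, 6]
After 4 (reverse(5, 8)): [3, 0, 2, 4, 5, 8, 9, 7, 1, 6]
After 5 (rotate_left(7, 9, k=2)): [3, 0, 2, 4, 5, 8, 9, 6, 7, 1]
After 6 (reverse(7, 8)): [3, 0, 2, 4, 5, 8, 9, 7, 6, 1]
After 7 (rotate_left(0, 2, k=2)): [2, 3, 0, 4, 5, 8, 9, 7, 6, 1]
After 8 (reverse(7, 9)): [2, 3, 0, 4, 5, 8, 9, 1, 6, 7]
After 9 (rotate_left(3, 5, k=2)): [2, 3, 0, 8, 4, 5, 9, 1, 6, 7]
After 10 (swap(0, 8)): [6, 3, 0, 8, 4, 5, 9, 1, 2, 7]
After 11 (rotate_left(3, 6, k=3)): [6, 3, 0, 9, 8, 4, 5, 1, 2, 7]
After 12 (swap(5, 1)): [6, 4, 0, 9, 8, 3, 5, 1, 2, 7]
After 13 (swap(0, 3)): [9, 4, 0, 6, 8, 3, 5, 1, 2, 7]
After 14 (rotate_left(3, 5, k=2)): [9, 4, 0, 3, 6, 8, 5, 1, 2, 7]
After 15 (rotate_left(3, 5, k=2)): [9, 4, 0, 8, 3, 6, 5, 1, 2, 7]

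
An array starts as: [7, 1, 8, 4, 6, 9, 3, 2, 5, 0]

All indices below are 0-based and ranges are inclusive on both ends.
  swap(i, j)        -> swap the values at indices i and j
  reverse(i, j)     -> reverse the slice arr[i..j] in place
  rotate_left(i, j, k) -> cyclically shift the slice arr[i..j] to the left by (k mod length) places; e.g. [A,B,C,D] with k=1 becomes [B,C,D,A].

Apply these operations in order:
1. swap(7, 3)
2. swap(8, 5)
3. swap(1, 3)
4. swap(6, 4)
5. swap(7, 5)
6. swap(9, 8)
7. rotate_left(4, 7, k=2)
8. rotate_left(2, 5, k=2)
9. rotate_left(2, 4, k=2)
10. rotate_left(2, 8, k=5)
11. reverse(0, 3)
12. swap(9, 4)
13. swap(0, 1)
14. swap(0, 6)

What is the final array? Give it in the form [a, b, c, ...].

Answer: [5, 0, 2, 7, 9, 6, 4, 1, 3, 8]

Derivation:
After 1 (swap(7, 3)): [7, 1, 8, 2, 6, 9, 3, 4, 5, 0]
After 2 (swap(8, 5)): [7, 1, 8, 2, 6, 5, 3, 4, 9, 0]
After 3 (swap(1, 3)): [7, 2, 8, 1, 6, 5, 3, 4, 9, 0]
After 4 (swap(6, 4)): [7, 2, 8, 1, 3, 5, 6, 4, 9, 0]
After 5 (swap(7, 5)): [7, 2, 8, 1, 3, 4, 6, 5, 9, 0]
After 6 (swap(9, 8)): [7, 2, 8, 1, 3, 4, 6, 5, 0, 9]
After 7 (rotate_left(4, 7, k=2)): [7, 2, 8, 1, 6, 5, 3, 4, 0, 9]
After 8 (rotate_left(2, 5, k=2)): [7, 2, 6, 5, 8, 1, 3, 4, 0, 9]
After 9 (rotate_left(2, 4, k=2)): [7, 2, 8, 6, 5, 1, 3, 4, 0, 9]
After 10 (rotate_left(2, 8, k=5)): [7, 2, 4, 0, 8, 6, 5, 1, 3, 9]
After 11 (reverse(0, 3)): [0, 4, 2, 7, 8, 6, 5, 1, 3, 9]
After 12 (swap(9, 4)): [0, 4, 2, 7, 9, 6, 5, 1, 3, 8]
After 13 (swap(0, 1)): [4, 0, 2, 7, 9, 6, 5, 1, 3, 8]
After 14 (swap(0, 6)): [5, 0, 2, 7, 9, 6, 4, 1, 3, 8]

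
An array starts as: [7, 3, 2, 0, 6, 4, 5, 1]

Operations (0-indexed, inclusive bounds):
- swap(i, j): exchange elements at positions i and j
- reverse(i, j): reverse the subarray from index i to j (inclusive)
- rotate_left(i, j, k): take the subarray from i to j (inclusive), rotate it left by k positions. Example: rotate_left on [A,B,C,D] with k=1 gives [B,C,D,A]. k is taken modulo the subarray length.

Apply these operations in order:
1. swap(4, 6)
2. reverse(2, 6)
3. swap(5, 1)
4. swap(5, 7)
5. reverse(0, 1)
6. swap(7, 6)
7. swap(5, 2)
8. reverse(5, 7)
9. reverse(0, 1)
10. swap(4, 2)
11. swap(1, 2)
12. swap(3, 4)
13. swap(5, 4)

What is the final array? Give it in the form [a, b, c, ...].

After 1 (swap(4, 6)): [7, 3, 2, 0, 5, 4, 6, 1]
After 2 (reverse(2, 6)): [7, 3, 6, 4, 5, 0, 2, 1]
After 3 (swap(5, 1)): [7, 0, 6, 4, 5, 3, 2, 1]
After 4 (swap(5, 7)): [7, 0, 6, 4, 5, 1, 2, 3]
After 5 (reverse(0, 1)): [0, 7, 6, 4, 5, 1, 2, 3]
After 6 (swap(7, 6)): [0, 7, 6, 4, 5, 1, 3, 2]
After 7 (swap(5, 2)): [0, 7, 1, 4, 5, 6, 3, 2]
After 8 (reverse(5, 7)): [0, 7, 1, 4, 5, 2, 3, 6]
After 9 (reverse(0, 1)): [7, 0, 1, 4, 5, 2, 3, 6]
After 10 (swap(4, 2)): [7, 0, 5, 4, 1, 2, 3, 6]
After 11 (swap(1, 2)): [7, 5, 0, 4, 1, 2, 3, 6]
After 12 (swap(3, 4)): [7, 5, 0, 1, 4, 2, 3, 6]
After 13 (swap(5, 4)): [7, 5, 0, 1, 2, 4, 3, 6]

Answer: [7, 5, 0, 1, 2, 4, 3, 6]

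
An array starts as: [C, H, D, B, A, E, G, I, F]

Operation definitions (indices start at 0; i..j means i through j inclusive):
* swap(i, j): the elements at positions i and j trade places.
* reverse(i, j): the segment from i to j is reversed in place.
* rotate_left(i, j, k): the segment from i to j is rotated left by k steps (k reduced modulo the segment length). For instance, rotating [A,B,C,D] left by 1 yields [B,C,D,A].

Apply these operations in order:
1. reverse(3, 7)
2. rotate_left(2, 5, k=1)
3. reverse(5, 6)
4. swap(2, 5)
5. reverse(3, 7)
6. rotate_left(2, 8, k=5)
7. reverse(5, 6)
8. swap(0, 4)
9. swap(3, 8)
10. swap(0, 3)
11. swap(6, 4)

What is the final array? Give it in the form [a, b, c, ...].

Answer: [E, H, G, A, B, D, C, I, F]

Derivation:
After 1 (reverse(3, 7)): [C, H, D, I, G, E, A, B, F]
After 2 (rotate_left(2, 5, k=1)): [C, H, I, G, E, D, A, B, F]
After 3 (reverse(5, 6)): [C, H, I, G, E, A, D, B, F]
After 4 (swap(2, 5)): [C, H, A, G, E, I, D, B, F]
After 5 (reverse(3, 7)): [C, H, A, B, D, I, E, G, F]
After 6 (rotate_left(2, 8, k=5)): [C, H, G, F, A, B, D, I, E]
After 7 (reverse(5, 6)): [C, H, G, F, A, D, B, I, E]
After 8 (swap(0, 4)): [A, H, G, F, C, D, B, I, E]
After 9 (swap(3, 8)): [A, H, G, E, C, D, B, I, F]
After 10 (swap(0, 3)): [E, H, G, A, C, D, B, I, F]
After 11 (swap(6, 4)): [E, H, G, A, B, D, C, I, F]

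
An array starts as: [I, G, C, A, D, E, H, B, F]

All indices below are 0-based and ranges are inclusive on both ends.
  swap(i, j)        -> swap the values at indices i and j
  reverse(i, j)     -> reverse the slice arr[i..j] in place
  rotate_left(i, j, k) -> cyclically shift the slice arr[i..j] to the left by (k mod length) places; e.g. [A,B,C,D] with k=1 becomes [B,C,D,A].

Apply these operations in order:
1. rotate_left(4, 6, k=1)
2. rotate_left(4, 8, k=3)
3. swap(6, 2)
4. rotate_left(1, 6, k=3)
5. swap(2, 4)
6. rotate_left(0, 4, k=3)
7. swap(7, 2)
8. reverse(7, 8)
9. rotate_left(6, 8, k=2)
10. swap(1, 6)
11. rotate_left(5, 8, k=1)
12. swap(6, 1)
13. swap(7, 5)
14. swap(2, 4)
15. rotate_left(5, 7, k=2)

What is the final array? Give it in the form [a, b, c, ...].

After 1 (rotate_left(4, 6, k=1)): [I, G, C, A, E, H, D, B, F]
After 2 (rotate_left(4, 8, k=3)): [I, G, C, A, B, F, E, H, D]
After 3 (swap(6, 2)): [I, G, E, A, B, F, C, H, D]
After 4 (rotate_left(1, 6, k=3)): [I, B, F, C, G, E, A, H, D]
After 5 (swap(2, 4)): [I, B, G, C, F, E, A, H, D]
After 6 (rotate_left(0, 4, k=3)): [C, F, I, B, G, E, A, H, D]
After 7 (swap(7, 2)): [C, F, H, B, G, E, A, I, D]
After 8 (reverse(7, 8)): [C, F, H, B, G, E, A, D, I]
After 9 (rotate_left(6, 8, k=2)): [C, F, H, B, G, E, I, A, D]
After 10 (swap(1, 6)): [C, I, H, B, G, E, F, A, D]
After 11 (rotate_left(5, 8, k=1)): [C, I, H, B, G, F, A, D, E]
After 12 (swap(6, 1)): [C, A, H, B, G, F, I, D, E]
After 13 (swap(7, 5)): [C, A, H, B, G, D, I, F, E]
After 14 (swap(2, 4)): [C, A, G, B, H, D, I, F, E]
After 15 (rotate_left(5, 7, k=2)): [C, A, G, B, H, F, D, I, E]

Answer: [C, A, G, B, H, F, D, I, E]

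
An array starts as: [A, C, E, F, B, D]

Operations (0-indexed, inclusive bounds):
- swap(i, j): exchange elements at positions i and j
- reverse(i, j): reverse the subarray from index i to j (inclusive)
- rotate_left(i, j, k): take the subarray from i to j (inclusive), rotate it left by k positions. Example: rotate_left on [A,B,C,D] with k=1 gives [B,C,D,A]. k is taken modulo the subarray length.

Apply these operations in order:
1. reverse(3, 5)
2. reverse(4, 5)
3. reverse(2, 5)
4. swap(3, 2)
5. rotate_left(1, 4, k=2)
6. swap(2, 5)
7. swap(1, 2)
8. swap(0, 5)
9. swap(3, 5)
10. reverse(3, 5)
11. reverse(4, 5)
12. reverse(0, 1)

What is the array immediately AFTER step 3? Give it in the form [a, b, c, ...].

After 1 (reverse(3, 5)): [A, C, E, D, B, F]
After 2 (reverse(4, 5)): [A, C, E, D, F, B]
After 3 (reverse(2, 5)): [A, C, B, F, D, E]

Answer: [A, C, B, F, D, E]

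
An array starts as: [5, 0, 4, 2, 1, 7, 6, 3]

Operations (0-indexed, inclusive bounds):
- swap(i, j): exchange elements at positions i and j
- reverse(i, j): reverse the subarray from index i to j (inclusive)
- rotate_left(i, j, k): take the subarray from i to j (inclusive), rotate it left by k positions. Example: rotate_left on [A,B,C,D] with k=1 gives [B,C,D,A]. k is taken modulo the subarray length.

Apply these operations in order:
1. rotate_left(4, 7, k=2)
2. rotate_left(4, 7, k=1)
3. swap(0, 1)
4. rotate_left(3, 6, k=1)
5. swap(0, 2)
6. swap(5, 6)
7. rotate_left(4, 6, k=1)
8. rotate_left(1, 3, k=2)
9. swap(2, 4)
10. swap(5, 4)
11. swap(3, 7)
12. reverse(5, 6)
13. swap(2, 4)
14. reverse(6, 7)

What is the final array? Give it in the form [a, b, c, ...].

Answer: [4, 3, 7, 6, 2, 1, 0, 5]

Derivation:
After 1 (rotate_left(4, 7, k=2)): [5, 0, 4, 2, 6, 3, 1, 7]
After 2 (rotate_left(4, 7, k=1)): [5, 0, 4, 2, 3, 1, 7, 6]
After 3 (swap(0, 1)): [0, 5, 4, 2, 3, 1, 7, 6]
After 4 (rotate_left(3, 6, k=1)): [0, 5, 4, 3, 1, 7, 2, 6]
After 5 (swap(0, 2)): [4, 5, 0, 3, 1, 7, 2, 6]
After 6 (swap(5, 6)): [4, 5, 0, 3, 1, 2, 7, 6]
After 7 (rotate_left(4, 6, k=1)): [4, 5, 0, 3, 2, 7, 1, 6]
After 8 (rotate_left(1, 3, k=2)): [4, 3, 5, 0, 2, 7, 1, 6]
After 9 (swap(2, 4)): [4, 3, 2, 0, 5, 7, 1, 6]
After 10 (swap(5, 4)): [4, 3, 2, 0, 7, 5, 1, 6]
After 11 (swap(3, 7)): [4, 3, 2, 6, 7, 5, 1, 0]
After 12 (reverse(5, 6)): [4, 3, 2, 6, 7, 1, 5, 0]
After 13 (swap(2, 4)): [4, 3, 7, 6, 2, 1, 5, 0]
After 14 (reverse(6, 7)): [4, 3, 7, 6, 2, 1, 0, 5]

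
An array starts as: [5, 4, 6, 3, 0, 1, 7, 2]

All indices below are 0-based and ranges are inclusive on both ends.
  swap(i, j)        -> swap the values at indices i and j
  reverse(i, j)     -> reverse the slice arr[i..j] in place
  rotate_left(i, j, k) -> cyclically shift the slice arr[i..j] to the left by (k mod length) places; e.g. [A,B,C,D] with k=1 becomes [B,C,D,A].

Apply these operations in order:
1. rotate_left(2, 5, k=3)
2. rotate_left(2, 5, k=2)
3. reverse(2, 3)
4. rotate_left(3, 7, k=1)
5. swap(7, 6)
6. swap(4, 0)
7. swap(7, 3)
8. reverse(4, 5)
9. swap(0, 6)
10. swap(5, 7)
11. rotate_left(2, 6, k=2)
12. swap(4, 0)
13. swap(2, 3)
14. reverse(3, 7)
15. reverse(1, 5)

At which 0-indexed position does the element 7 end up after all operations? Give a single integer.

Answer: 7

Derivation:
After 1 (rotate_left(2, 5, k=3)): [5, 4, 1, 6, 3, 0, 7, 2]
After 2 (rotate_left(2, 5, k=2)): [5, 4, 3, 0, 1, 6, 7, 2]
After 3 (reverse(2, 3)): [5, 4, 0, 3, 1, 6, 7, 2]
After 4 (rotate_left(3, 7, k=1)): [5, 4, 0, 1, 6, 7, 2, 3]
After 5 (swap(7, 6)): [5, 4, 0, 1, 6, 7, 3, 2]
After 6 (swap(4, 0)): [6, 4, 0, 1, 5, 7, 3, 2]
After 7 (swap(7, 3)): [6, 4, 0, 2, 5, 7, 3, 1]
After 8 (reverse(4, 5)): [6, 4, 0, 2, 7, 5, 3, 1]
After 9 (swap(0, 6)): [3, 4, 0, 2, 7, 5, 6, 1]
After 10 (swap(5, 7)): [3, 4, 0, 2, 7, 1, 6, 5]
After 11 (rotate_left(2, 6, k=2)): [3, 4, 7, 1, 6, 0, 2, 5]
After 12 (swap(4, 0)): [6, 4, 7, 1, 3, 0, 2, 5]
After 13 (swap(2, 3)): [6, 4, 1, 7, 3, 0, 2, 5]
After 14 (reverse(3, 7)): [6, 4, 1, 5, 2, 0, 3, 7]
After 15 (reverse(1, 5)): [6, 0, 2, 5, 1, 4, 3, 7]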